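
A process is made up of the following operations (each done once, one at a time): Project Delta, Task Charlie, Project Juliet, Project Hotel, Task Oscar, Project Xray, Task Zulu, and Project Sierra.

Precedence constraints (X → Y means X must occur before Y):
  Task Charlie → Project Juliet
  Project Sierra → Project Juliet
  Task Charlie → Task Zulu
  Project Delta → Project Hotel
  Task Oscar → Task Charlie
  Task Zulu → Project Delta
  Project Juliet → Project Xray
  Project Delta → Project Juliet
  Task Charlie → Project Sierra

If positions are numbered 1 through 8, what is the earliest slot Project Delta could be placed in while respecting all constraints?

4

Every operation that must precede Project Delta has to come before it. Tracing all chains that end at Project Delta, those operations are: Task Charlie, Task Oscar, Task Zulu — 3 in total.
So at minimum 3 operations come before Project Delta, putting Project Delta no earlier than position 4. That position is achievable by scheduling exactly those predecessors first.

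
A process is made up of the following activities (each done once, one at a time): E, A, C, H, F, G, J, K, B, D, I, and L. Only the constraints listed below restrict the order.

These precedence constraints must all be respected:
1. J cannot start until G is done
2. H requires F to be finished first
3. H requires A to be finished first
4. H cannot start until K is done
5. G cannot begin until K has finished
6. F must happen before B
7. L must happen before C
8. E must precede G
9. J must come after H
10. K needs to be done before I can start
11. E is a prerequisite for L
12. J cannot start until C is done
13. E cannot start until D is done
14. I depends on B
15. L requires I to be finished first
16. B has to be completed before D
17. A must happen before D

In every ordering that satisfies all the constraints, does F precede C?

Chaining the stated constraints: F → B → I → L → C.
That forces F before C in every valid schedule.

Yes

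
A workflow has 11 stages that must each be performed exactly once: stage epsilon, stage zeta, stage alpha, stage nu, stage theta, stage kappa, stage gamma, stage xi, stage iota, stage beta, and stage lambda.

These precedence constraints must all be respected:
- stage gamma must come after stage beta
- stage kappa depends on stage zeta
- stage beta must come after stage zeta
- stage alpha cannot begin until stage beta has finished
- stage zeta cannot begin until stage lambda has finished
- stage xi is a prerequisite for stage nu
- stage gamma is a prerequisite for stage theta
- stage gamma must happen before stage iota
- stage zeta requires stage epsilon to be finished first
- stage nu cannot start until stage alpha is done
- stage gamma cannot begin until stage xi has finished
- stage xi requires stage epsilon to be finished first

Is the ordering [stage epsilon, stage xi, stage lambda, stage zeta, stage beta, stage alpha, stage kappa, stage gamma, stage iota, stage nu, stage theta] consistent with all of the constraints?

Checking each listed constraint against this order: for instance, stage xi is in position 2 and stage nu in position 10, so that constraint holds — and the remaining constraints check out the same way.

Yes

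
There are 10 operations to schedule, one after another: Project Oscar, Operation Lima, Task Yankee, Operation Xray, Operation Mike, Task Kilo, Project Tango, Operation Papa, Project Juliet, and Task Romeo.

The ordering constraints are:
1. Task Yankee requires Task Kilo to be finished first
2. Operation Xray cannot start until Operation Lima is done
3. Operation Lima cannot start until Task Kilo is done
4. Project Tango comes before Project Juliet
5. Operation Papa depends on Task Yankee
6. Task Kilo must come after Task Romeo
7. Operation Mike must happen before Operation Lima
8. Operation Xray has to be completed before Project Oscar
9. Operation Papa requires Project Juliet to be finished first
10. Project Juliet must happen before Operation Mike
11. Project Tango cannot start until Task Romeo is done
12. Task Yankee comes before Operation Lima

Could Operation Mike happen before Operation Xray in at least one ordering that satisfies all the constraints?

Yes

The constraints force Operation Mike before Operation Xray, so yes — every valid ordering has Operation Mike earlier.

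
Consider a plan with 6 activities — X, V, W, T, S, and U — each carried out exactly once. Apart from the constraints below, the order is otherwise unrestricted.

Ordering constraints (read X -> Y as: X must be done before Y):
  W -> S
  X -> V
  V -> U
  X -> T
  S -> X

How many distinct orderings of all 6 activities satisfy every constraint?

3

W is the only activity with nothing required before it, so every ordering starts there.
Enumerating by repeatedly choosing an available activity (one whose prerequisites are all placed) gives 3 distinct complete orderings.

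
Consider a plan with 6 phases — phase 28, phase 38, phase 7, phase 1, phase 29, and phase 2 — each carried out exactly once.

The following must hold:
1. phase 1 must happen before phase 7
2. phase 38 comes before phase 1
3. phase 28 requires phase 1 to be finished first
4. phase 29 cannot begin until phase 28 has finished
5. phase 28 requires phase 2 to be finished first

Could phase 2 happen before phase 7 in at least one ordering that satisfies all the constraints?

No chain of constraints runs from phase 7 to phase 2, so phase 7 is not required to come first.
That means at least one valid schedule has phase 2 before phase 7.

Yes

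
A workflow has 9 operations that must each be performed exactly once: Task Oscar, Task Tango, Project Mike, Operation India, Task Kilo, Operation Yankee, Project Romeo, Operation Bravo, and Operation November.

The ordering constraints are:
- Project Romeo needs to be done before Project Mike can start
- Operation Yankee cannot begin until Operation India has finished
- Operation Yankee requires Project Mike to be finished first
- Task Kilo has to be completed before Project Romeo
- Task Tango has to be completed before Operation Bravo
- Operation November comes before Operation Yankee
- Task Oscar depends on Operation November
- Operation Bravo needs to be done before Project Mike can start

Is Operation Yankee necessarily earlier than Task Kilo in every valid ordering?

There is a chain Task Kilo → Project Romeo → Project Mike → Operation Yankee, which puts Task Kilo before Operation Yankee.
So Operation Yankee never precedes Task Kilo.

No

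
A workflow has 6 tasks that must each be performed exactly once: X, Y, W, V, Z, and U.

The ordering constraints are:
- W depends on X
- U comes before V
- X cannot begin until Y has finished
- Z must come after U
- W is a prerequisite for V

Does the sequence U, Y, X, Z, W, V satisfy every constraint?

Going through the constraints one by one, each required predecessor appears earlier in the sequence than its dependent — e.g. U (position 1) is before V (position 6), as required.

Yes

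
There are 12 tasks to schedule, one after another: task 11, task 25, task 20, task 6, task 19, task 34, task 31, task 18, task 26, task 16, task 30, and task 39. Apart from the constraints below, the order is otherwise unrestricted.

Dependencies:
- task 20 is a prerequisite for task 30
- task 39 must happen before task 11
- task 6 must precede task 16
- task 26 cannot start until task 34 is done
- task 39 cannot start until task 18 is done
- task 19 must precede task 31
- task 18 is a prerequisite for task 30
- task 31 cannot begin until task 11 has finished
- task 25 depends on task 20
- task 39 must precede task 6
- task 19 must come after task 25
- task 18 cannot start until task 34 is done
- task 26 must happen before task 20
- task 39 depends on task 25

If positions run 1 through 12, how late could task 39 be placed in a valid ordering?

Every task that must follow task 39 has to come after it. Tracing all chains starting from task 39, those tasks are: task 11, task 6, task 31, task 16 — 4 in total.
So at least 4 tasks follow task 39, putting task 39 no later than position 8. That position is achievable by scheduling everything else first.

8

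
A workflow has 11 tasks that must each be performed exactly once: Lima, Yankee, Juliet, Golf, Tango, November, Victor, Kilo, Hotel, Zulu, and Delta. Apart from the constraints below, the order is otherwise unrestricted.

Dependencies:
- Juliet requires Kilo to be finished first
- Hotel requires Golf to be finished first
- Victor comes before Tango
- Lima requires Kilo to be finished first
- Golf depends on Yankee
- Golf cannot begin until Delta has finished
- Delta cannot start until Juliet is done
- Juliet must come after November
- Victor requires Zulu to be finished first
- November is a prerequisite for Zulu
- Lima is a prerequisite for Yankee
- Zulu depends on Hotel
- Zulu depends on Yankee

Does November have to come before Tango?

Yes

Chaining the stated constraints: November → Zulu → Victor → Tango.
That forces November before Tango in every valid schedule.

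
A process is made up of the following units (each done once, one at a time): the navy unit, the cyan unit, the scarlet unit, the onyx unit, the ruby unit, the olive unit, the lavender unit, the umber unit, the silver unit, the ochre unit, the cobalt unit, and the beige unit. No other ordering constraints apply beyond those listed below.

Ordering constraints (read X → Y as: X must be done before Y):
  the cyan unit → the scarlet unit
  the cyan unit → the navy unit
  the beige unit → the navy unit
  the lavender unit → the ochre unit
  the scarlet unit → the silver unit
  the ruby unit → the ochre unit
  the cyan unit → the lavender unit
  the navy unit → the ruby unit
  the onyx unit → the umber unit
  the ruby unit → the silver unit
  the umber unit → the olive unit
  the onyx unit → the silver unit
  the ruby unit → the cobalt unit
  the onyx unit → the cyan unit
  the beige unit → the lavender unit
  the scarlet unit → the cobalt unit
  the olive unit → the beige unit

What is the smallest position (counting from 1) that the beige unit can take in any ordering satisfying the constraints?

4

Working backwards through the constraints from the beige unit, its full set of required predecessors is the onyx unit, the olive unit, the umber unit — 3 of them.
With 3 mandatory predecessors, the earliest the beige unit can sit is position 3+1 = 4, and placing just those 3 first achieves it.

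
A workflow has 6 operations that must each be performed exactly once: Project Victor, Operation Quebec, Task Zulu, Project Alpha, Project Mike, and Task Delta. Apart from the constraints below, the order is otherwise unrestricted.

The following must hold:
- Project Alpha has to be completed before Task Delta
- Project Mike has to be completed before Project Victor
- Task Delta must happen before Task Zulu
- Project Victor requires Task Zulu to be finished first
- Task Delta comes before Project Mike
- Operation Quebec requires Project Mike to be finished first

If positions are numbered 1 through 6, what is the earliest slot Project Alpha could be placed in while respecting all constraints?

1

No constraint forces any other operation before Project Alpha, so it can be placed first.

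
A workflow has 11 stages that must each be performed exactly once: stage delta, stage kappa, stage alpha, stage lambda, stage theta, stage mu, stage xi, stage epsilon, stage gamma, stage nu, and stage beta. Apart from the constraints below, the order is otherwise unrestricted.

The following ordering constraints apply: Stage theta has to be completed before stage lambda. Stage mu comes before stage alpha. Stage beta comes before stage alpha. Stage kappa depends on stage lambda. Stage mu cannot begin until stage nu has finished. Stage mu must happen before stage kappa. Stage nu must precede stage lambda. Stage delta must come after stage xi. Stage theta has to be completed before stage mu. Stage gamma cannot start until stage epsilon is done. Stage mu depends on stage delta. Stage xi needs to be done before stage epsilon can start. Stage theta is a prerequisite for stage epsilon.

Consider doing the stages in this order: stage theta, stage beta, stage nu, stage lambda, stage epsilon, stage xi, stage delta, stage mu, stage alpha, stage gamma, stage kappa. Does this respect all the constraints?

No

Here stage xi comes after stage epsilon.
That contradicts the constraint that stage xi must precede stage epsilon.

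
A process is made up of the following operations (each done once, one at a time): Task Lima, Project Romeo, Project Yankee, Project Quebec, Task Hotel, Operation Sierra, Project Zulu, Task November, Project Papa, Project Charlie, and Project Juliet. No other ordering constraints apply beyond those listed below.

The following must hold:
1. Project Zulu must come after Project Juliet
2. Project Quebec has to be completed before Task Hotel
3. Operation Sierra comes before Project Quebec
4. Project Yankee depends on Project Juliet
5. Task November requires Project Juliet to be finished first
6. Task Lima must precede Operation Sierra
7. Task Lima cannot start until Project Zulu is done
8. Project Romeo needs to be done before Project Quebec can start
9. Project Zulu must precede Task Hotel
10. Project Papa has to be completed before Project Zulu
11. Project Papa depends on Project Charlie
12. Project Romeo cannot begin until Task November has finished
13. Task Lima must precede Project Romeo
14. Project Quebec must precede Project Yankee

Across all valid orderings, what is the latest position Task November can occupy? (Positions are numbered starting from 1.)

7

Every operation that must follow Task November has to come after it. Tracing all chains starting from Task November, those operations are: Project Romeo, Project Yankee, Project Quebec, Task Hotel — 4 in total.
With 4 mandatory successors out of 11 operations total, the latest slot for Task November is 11−4 = 7, and it's reachable by doing all non-successors before Task November.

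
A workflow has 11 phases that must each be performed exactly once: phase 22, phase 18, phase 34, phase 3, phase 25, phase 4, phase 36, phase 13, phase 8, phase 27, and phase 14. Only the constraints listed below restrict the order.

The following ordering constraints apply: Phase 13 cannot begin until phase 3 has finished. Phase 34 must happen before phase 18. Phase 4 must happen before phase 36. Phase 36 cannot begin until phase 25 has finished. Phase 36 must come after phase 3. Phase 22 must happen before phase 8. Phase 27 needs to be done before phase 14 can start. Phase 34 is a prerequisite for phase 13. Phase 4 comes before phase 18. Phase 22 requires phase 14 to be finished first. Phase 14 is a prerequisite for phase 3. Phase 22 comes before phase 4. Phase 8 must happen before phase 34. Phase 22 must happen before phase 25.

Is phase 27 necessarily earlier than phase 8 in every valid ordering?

Yes

Tracing the constraints gives a chain: phase 27 → phase 14 → phase 22 → phase 8.
Hence phase 27 necessarily comes before phase 8.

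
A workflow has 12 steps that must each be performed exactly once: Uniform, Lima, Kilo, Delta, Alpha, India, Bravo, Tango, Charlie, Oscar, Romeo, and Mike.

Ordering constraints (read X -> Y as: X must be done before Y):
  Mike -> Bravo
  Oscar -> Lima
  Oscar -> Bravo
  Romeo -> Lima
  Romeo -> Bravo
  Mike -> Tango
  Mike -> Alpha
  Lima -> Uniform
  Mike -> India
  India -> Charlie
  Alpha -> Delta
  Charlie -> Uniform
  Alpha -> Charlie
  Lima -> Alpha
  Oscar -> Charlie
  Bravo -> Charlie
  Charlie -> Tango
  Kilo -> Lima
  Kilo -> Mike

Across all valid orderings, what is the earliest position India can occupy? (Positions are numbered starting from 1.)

3

Every step that must precede India has to come before it. Tracing all chains that end at India, those steps are: Kilo, Mike — 2 in total.
So at minimum 2 steps come before India, putting India no earlier than position 3. That position is achievable by scheduling exactly those predecessors first.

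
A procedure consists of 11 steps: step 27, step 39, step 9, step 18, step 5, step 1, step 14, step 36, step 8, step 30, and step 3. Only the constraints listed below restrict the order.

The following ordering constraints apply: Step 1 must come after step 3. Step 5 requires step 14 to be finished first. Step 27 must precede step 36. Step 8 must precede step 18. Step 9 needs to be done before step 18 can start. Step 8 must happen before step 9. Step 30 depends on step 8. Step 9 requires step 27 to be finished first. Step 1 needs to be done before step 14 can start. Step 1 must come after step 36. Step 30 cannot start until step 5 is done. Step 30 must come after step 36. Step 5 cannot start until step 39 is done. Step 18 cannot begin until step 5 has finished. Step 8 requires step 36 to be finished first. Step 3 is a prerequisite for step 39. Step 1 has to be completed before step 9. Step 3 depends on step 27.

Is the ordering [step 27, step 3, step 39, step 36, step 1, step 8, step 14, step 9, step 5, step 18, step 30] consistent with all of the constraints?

Checking each listed constraint against this order: for instance, step 36 is in position 4 and step 30 in position 11, so that constraint holds — and the remaining constraints check out the same way.

Yes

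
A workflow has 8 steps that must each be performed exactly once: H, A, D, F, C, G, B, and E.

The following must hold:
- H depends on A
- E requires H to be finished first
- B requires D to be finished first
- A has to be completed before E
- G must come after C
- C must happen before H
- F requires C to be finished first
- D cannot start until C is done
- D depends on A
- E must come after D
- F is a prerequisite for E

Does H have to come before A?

In fact the dependencies run the other way: A → H.
So H does not have to come before A — it cannot.

No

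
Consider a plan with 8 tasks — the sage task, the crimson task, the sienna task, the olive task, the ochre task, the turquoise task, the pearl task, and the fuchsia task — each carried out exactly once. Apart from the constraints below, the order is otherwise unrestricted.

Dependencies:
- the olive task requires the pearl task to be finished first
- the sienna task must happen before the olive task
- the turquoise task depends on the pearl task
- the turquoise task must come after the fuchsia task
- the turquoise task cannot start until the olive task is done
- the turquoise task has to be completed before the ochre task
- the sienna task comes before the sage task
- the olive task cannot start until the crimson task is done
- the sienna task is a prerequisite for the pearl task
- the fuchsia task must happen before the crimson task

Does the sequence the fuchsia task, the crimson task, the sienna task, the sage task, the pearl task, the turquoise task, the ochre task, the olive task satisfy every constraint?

In the proposed order, the turquoise task appears before the olive task.
But one of the constraints requires the olive task before the turquoise task, so this ordering violates it.

No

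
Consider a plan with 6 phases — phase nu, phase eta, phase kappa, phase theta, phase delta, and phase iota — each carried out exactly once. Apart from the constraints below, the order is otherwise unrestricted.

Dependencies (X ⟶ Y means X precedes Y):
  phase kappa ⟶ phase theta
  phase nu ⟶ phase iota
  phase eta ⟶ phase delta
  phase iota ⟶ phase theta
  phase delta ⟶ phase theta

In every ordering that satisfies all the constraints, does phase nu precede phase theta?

Tracing the constraints gives a chain: phase nu → phase iota → phase theta.
So phase nu must precede phase theta in any valid ordering.

Yes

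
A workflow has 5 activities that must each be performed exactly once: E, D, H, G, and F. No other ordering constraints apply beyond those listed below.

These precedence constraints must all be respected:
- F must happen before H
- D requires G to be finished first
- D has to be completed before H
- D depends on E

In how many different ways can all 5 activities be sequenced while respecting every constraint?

8

3 activities have no prerequisites (E, G, F), so any of them could come first.
Enumerating by repeatedly choosing an available activity (one whose prerequisites are all placed) gives 8 distinct complete orderings.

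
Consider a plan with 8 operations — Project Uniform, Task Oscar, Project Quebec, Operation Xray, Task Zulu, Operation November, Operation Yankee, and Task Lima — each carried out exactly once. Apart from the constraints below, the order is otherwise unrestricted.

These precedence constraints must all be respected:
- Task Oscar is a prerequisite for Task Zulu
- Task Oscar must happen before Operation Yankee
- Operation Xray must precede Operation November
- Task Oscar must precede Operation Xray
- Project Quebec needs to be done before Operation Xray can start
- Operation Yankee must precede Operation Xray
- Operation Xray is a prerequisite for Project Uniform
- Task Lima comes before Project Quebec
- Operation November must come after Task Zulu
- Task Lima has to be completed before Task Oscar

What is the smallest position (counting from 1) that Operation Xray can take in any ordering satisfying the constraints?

The operations that are forced before Operation Xray, directly or transitively, are Task Oscar, Project Quebec, Operation Yankee, Task Lima. That's 4 operations.
So at minimum 4 operations come before Operation Xray, putting Operation Xray no earlier than position 5. That position is achievable by scheduling exactly those predecessors first.

5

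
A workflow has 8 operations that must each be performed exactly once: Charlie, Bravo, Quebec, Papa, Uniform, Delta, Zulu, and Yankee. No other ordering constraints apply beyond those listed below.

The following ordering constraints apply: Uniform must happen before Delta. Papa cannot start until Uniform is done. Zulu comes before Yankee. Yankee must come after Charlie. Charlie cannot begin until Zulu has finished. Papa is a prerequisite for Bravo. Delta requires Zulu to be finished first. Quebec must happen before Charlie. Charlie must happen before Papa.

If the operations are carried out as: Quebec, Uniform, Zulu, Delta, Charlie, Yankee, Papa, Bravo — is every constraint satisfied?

Going through the constraints one by one, each required predecessor appears earlier in the sequence than its dependent — e.g. Uniform (position 2) is before Papa (position 7), as required.

Yes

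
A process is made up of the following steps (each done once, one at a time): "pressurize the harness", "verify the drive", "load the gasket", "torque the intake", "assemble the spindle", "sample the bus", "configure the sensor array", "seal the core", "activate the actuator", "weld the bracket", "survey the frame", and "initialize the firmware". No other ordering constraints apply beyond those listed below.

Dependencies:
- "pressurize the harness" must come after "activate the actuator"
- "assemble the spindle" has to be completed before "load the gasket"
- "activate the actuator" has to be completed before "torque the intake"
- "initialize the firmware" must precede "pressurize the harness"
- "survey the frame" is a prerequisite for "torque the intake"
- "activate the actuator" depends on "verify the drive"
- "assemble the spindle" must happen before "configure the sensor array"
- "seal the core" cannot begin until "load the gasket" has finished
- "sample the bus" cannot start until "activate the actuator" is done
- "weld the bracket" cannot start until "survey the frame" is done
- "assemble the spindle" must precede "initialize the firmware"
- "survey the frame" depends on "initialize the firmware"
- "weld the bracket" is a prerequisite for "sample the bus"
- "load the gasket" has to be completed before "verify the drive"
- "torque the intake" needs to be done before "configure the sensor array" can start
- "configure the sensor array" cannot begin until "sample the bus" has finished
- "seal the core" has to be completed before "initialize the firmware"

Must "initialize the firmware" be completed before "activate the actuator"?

No

Nothing in the constraints links "initialize the firmware" and "activate the actuator"; they are unordered relative to each other.
A valid ordering placing "activate the actuator" before "initialize the firmware" exists, so the answer is no.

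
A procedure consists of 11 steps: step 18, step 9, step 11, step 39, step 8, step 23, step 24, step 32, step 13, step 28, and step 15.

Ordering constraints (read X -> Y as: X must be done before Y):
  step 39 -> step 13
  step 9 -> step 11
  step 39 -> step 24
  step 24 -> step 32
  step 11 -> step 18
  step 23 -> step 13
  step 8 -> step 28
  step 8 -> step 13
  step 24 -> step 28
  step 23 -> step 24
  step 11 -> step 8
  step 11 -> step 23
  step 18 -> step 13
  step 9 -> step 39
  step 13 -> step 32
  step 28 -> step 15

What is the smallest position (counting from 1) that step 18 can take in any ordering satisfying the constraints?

3

Working backwards through the constraints from step 18, its full set of required predecessors is step 9, step 11 — 2 of them.
So at minimum 2 steps come before step 18, putting step 18 no earlier than position 3. That position is achievable by scheduling exactly those predecessors first.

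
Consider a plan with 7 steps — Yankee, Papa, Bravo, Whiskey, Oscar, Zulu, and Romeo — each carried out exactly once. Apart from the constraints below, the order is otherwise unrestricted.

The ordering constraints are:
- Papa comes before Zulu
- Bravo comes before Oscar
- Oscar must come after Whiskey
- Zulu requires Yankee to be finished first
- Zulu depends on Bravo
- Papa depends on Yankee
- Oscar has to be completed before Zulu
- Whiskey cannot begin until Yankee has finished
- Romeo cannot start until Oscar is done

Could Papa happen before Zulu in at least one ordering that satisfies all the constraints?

The constraints force Papa before Zulu, so yes — every valid ordering has Papa earlier.

Yes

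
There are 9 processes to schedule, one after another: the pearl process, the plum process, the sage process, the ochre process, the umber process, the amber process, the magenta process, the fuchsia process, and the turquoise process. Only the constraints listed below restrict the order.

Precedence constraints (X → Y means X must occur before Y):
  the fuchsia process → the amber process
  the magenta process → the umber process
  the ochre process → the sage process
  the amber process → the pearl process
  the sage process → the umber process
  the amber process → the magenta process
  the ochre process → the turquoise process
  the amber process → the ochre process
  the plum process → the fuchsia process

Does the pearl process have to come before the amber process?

No

The constraints actually force the amber process before the pearl process (via the amber process → the pearl process), not the other way around.
So the pearl process does not have to come before the amber process — it cannot.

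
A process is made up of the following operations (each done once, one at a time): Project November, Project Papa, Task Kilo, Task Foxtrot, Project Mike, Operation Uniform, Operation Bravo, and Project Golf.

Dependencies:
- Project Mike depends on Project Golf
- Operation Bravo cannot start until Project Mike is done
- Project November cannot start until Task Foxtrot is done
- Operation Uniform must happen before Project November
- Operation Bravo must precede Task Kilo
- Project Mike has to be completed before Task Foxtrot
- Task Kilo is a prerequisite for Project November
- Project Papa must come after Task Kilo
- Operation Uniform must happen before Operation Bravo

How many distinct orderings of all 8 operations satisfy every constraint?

2 operations have no prerequisites (Operation Uniform, Project Golf), so any of them could come first.
Counting all ways to extend the partial order to a total order gives 23.

23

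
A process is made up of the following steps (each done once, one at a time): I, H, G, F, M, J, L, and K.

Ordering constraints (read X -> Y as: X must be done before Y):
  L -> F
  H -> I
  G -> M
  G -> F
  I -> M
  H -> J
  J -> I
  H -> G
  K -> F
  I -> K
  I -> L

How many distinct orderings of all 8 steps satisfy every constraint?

H is the only step with nothing required before it, so every ordering starts there.
Counting all ways to extend the partial order to a total order gives 34.

34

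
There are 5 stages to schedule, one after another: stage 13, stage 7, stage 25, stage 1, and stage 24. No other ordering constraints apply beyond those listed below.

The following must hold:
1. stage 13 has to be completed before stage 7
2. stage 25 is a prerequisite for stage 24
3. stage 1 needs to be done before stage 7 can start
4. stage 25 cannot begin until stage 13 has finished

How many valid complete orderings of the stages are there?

The stages with no prerequisites are stage 13, stage 1; any of them can be placed first.
Enumerating by repeatedly choosing an available stage (one whose prerequisites are all placed) gives 9 distinct complete orderings.

9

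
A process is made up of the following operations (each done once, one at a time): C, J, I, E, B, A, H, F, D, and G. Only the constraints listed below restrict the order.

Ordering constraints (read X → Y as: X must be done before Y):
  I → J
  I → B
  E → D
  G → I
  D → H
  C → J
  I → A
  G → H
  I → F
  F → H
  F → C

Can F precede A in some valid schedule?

No chain of constraints runs from A to F, so A is not required to come first.
That means at least one valid schedule has F before A.

Yes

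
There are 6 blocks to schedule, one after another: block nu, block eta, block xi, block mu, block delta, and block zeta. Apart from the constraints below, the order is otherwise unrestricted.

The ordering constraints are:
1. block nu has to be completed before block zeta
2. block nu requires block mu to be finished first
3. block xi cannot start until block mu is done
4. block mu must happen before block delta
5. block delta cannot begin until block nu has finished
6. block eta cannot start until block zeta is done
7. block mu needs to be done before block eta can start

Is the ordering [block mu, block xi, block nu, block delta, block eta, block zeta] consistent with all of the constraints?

In the proposed order, block eta appears before block zeta.
But one of the constraints requires block zeta before block eta, so this ordering violates it.

No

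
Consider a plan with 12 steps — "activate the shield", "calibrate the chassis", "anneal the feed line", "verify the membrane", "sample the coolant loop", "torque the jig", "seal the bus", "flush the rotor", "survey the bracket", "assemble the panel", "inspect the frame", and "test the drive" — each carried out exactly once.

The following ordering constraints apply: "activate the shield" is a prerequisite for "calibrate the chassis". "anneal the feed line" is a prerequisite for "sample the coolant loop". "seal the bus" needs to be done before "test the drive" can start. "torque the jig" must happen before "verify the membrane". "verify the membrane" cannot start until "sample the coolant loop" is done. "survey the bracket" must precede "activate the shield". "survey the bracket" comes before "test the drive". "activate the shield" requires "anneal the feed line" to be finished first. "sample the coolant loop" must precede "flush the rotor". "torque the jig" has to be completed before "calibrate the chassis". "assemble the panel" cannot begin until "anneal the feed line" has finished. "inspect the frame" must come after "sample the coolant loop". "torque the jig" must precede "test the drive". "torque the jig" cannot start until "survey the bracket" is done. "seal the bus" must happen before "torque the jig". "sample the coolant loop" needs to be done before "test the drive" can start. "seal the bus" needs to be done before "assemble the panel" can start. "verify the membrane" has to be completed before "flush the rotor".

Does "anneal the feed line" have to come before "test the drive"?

Tracing the constraints gives a chain: "anneal the feed line" → "sample the coolant loop" → "test the drive".
That forces "anneal the feed line" before "test the drive" in every valid schedule.

Yes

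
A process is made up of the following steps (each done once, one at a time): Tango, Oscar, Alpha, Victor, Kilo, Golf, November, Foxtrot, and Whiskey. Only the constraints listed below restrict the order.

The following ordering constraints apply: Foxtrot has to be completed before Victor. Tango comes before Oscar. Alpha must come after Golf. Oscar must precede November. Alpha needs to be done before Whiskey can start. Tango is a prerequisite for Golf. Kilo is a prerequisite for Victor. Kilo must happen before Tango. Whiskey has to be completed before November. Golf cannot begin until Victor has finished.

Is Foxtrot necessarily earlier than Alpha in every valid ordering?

Following the dependencies: Foxtrot → Victor → Golf → Alpha.
That forces Foxtrot before Alpha in every valid schedule.

Yes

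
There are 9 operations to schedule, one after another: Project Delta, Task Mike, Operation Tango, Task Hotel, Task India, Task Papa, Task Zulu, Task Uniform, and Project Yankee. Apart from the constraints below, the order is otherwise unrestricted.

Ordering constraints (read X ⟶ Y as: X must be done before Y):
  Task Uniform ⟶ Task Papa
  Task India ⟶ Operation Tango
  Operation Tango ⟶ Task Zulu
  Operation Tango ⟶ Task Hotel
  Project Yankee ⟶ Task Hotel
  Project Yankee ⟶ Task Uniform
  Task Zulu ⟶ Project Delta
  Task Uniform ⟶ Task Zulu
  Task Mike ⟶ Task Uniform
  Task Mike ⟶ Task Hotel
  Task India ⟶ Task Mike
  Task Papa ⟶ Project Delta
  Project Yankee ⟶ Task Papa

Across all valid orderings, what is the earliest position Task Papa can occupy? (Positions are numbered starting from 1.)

5

Working backwards through the constraints from Task Papa, its full set of required predecessors is Task Mike, Task India, Task Uniform, Project Yankee — 4 of them.
So at minimum 4 operations come before Task Papa, putting Task Papa no earlier than position 5. That position is achievable by scheduling exactly those predecessors first.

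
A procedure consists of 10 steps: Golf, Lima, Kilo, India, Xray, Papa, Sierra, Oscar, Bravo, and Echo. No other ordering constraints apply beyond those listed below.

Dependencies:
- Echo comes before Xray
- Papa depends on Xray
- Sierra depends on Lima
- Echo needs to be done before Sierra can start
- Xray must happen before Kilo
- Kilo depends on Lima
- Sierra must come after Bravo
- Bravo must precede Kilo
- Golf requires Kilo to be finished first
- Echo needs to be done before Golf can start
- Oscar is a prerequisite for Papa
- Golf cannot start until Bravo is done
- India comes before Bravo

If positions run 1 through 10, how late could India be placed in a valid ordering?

6

Every step that must follow India has to come after it. Tracing all chains starting from India, those steps are: Golf, Kilo, Sierra, Bravo — 4 in total.
With 4 mandatory successors out of 10 steps total, the latest slot for India is 10−4 = 6, and it's reachable by doing all non-successors before India.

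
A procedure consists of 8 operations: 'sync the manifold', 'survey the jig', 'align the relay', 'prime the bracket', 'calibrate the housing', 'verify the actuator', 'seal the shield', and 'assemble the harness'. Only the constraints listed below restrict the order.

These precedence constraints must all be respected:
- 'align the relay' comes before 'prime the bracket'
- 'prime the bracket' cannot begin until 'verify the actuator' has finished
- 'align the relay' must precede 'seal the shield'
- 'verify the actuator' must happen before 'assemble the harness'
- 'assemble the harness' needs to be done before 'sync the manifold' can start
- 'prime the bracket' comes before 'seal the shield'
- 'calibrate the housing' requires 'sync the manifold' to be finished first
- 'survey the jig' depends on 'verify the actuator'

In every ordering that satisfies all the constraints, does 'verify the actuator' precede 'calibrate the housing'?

Yes

There is a constraint chain 'verify the actuator' → 'assemble the harness' → 'sync the manifold' → 'calibrate the housing'.
That forces 'verify the actuator' before 'calibrate the housing' in every valid schedule.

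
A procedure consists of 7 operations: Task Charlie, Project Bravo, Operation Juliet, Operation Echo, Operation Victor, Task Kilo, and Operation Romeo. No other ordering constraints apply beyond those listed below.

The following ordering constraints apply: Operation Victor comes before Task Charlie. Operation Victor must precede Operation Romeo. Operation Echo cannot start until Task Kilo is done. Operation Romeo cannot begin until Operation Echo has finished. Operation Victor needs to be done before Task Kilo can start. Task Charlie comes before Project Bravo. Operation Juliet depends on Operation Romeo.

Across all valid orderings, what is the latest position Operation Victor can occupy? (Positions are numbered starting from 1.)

Every operation that must follow Operation Victor has to come after it. Tracing all chains starting from Operation Victor, those operations are: Task Charlie, Project Bravo, Operation Juliet, Operation Echo, Task Kilo, Operation Romeo — 6 in total.
With 6 mandatory successors out of 7 operations total, the latest slot for Operation Victor is 7−6 = 1, and it's reachable by doing all non-successors before Operation Victor.

1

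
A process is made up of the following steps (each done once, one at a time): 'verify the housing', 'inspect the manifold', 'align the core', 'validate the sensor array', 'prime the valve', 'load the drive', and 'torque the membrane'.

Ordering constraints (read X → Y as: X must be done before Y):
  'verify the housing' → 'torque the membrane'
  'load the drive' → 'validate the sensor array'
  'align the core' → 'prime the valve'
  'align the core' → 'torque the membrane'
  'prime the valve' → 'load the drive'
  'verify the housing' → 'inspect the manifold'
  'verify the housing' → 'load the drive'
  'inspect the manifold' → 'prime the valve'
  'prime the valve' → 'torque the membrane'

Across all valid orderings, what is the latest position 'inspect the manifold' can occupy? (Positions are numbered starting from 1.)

3

Following every chain forward from 'inspect the manifold', the steps that must come later are 'validate the sensor array', 'prime the valve', 'load the drive', 'torque the membrane' — 4 of them.
With 4 mandatory successors out of 7 steps total, the latest slot for 'inspect the manifold' is 7−4 = 3, and it's reachable by doing all non-successors before 'inspect the manifold'.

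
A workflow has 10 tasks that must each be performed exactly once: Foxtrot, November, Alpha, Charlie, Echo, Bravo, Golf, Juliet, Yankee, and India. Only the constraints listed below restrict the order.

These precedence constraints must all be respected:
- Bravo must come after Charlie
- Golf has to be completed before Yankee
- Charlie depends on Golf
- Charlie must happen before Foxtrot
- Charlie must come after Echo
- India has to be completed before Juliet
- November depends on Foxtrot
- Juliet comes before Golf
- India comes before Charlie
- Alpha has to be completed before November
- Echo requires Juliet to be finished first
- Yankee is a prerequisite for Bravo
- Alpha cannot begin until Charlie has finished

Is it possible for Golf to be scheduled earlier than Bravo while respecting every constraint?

Yes

Golf is actually forced before Bravo by the constraints, so certainly some valid ordering has Golf first.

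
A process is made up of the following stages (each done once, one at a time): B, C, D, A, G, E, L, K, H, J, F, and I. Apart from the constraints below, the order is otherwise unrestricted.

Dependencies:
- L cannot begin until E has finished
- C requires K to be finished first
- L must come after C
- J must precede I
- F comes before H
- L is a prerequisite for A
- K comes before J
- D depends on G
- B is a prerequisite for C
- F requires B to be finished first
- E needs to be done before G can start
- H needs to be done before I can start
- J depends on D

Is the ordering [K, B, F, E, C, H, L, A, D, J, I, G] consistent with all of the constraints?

Here G comes after D.
Since G is required before D, the ordering is invalid.

No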